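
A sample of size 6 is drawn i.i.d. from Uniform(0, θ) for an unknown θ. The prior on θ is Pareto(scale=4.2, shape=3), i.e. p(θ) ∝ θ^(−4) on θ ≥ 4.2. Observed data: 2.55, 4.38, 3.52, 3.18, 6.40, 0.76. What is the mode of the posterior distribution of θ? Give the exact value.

θ̂_MAP = 6.40

The Uniform(0, θ) likelihood is θ^(−n) for θ ≥ max(xᵢ), zero otherwise. Here max(xᵢ) = 6.40.
Posterior ∝ θ^(−4) · θ^(−6) = θ^(−10) on θ ≥ max(4.2, 6.40) = 6.40.
This density is strictly decreasing in θ, so the posterior mode lies at the lower boundary of the support.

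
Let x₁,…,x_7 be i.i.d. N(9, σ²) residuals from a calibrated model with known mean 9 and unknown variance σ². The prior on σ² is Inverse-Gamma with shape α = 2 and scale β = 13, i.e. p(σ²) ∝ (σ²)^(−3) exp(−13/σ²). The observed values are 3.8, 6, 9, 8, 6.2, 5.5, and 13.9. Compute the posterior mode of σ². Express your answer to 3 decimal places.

σ̂²_MAP = 8.242

Sum of squared deviations about the known mean: SS = (3.8−9)² + (6−9)² + (9−9)² + (8−9)² + (6.2−9)² + (5.5−9)² + (13.9−9)² = 81.14.
The Normal likelihood contributes (σ²)^(−n/2) exp(−SS/(2σ²)), so the posterior is Inverse-Gamma(α + n/2, β + SS/2) = Inverse-Gamma(5.5, 53.57).
The mode of Inverse-Gamma(a, b) is b/(a+1) = 53.57/6.5 ≈ 8.242.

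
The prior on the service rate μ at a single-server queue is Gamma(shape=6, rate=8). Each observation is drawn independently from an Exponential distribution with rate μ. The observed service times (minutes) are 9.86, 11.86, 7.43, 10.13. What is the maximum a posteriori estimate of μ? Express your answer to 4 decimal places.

μ̂_MAP = 0.1904

The Exponential(rate=μ) likelihood is ∝ μ^n e^(−μΣtᵢ). Here n = 4 and Σtᵢ = 9.86 + 11.86 + 7.43 + 10.13 = 39.28.
Posterior ∝ μ^5e^(−8μ) · μ^4e^(−39.28μ) = μ^9e^(−47.28μ), i.e. Gamma(10, 47.28).
Mode = (a−1)/b = 9/47.28 ≈ 0.1904.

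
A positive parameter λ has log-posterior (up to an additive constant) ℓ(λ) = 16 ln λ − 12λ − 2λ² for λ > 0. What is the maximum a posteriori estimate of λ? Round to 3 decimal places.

λ̂_MAP = 1.000

ℓ'(λ) = 16/λ − 12 − 4λ. Setting this to zero and multiplying by λ: 4λ² + 12λ − 16 = 0.
λ = (−12 + √(12² + 4·4·16)) / (2·4) = (−12 + √400) / 8 = (−12 + 20)/8 = 1.
ℓ''(λ) = −16/λ² − 4 < 0, confirming a maximum.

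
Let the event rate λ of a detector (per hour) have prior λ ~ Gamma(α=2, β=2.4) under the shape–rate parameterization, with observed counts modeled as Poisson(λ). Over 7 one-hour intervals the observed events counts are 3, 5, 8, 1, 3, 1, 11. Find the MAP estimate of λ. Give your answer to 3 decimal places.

λ̂_MAP = 3.511

Σxᵢ = 3+5+8+1+3+1+11 = 32, with n = 7.
Posterior ∝ λe^(−2.4λ) · λ^32e^(−7λ) = λ^33e^(−9.4λ), i.e. Gamma(shape=34, rate=9.4).
The mode of a Gamma(a, b) with a ≥ 1 (shape–rate) is (a−1)/b = 33/9.4 ≈ 3.511.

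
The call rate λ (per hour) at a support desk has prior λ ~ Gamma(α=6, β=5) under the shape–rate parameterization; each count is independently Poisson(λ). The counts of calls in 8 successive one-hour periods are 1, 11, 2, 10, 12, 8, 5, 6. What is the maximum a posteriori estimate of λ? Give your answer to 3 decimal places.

λ̂_MAP = 4.615

Σxᵢ = 1+11+2+10+12+8+5+6 = 55, with n = 8.
Posterior ∝ λ^5e^(−5λ) · λ^55e^(−8λ) = λ^60e^(−13λ), i.e. Gamma(shape=61, rate=13).
The mode of a Gamma(a, b) with a ≥ 1 (shape–rate) is (a−1)/b = 60/13 ≈ 4.615.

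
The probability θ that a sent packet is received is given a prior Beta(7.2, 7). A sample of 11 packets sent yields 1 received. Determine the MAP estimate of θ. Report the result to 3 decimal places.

Prior: Beta(7.2, 7).
Data: 1 success in 11 trials. The binomial likelihood contributes θ(1−θ)^10, so the posterior is Beta(7.2+1, 7+10) = Beta(8.2, 17).
For Beta(a, b) with a, b > 1 the mode is (a−1)/(a+b−2) = 7.2/23.2 ≈ 0.310.

θ̂_MAP = 0.310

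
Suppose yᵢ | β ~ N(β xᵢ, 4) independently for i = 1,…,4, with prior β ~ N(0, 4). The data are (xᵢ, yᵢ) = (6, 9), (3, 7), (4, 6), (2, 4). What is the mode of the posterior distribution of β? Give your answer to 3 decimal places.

β̂_MAP = 1.621

log p(β | y) = −Σ(yᵢ − βxᵢ)²/(2·4) − β²/(2·4) + const.
Setting the derivative to zero: Σxᵢ(yᵢ − βxᵢ)/4 − β/4 = 0, so β = Σxᵢyᵢ / (Σxᵢ² + σ²/τ²).
Σxᵢyᵢ = 6·9 + 3·7 + 4·6 + 2·4 = 107; Σxᵢ² = 65; σ²/τ² = 1.
β̂_MAP = 107 / (65 + 1) = 107/66 ≈ 1.621.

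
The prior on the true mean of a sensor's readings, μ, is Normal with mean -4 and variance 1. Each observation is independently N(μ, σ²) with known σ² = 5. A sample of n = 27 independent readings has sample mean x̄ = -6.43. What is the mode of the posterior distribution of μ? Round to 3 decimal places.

μ̂_MAP = -6.050

n = 27, x̄ = -6.43.
For a Normal prior and Normal likelihood with known variance, the posterior is Normal; its mode equals its mean, the precision-weighted average.
Prior precision 1/σ₀² = 1/1 = 1; data precision n/σ² = 27/5 = 5.4.
μ̂ = (1·(-4) + 5.4·(-6.43)) / (1 + 5.4) = (-38.722)/6.4 = -6.0503125 ≈ -6.050.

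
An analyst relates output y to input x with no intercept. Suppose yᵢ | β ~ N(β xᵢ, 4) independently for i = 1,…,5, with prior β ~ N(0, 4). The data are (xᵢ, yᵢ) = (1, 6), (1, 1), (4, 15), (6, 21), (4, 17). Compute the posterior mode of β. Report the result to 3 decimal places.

β̂_MAP = 3.676

log p(β | y) = −Σ(yᵢ − βxᵢ)²/(2·4) − β²/(2·4) + const.
Setting the derivative to zero: Σxᵢ(yᵢ − βxᵢ)/4 − β/4 = 0, so β = Σxᵢyᵢ / (Σxᵢ² + σ²/τ²).
Σxᵢyᵢ = 1·6 + 1·1 + 4·15 + 6·21 + 4·17 = 261; Σxᵢ² = 70; σ²/τ² = 1.
β̂_MAP = 261 / (70 + 1) = 261/71 ≈ 3.676.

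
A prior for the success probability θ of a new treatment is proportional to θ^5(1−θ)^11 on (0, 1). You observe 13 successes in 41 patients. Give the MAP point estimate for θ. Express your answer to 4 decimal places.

θ̂_MAP = 0.3158

The prior density ∝ θ^5(1−θ)^11 is the kernel of Beta(6, 12).
Data: 13 successes in 41 trials. The binomial likelihood contributes θ^13(1−θ)^28, so the posterior is Beta(6+13, 12+28) = Beta(19, 40).
For Beta(a, b) with a, b > 1 the mode is (a−1)/(a+b−2) = 18/57 ≈ 0.3158.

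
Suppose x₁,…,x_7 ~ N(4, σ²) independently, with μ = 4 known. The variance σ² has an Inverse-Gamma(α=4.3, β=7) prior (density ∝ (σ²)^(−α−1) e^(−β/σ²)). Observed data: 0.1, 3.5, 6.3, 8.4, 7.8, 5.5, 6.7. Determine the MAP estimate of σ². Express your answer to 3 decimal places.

σ̂²_MAP = 4.437

Sum of squared deviations about the known mean: SS = (0.1−4)² + (3.5−4)² + (6.3−4)² + (8.4−4)² + (7.8−4)² + (5.5−4)² + (6.7−4)² = 64.09.
The Normal likelihood contributes (σ²)^(−n/2) exp(−SS/(2σ²)), so the posterior is Inverse-Gamma(α + n/2, β + SS/2) = Inverse-Gamma(7.8, 39.045).
The mode of Inverse-Gamma(a, b) is b/(a+1) = 39.045/8.8 ≈ 4.437.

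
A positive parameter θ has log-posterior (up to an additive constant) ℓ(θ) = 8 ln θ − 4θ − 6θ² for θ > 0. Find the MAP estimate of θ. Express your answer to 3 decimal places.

ℓ'(θ) = 8/θ − 4 − 12θ. Setting this to zero and multiplying by θ: 12θ² + 4θ − 8 = 0.
θ = (−4 + √(4² + 4·12·8)) / (2·12) = (−4 + √400) / 24 = (−4 + 20)/24 = 2/3.
ℓ''(θ) = −8/θ² − 12 < 0, confirming a maximum.

θ̂_MAP = 0.667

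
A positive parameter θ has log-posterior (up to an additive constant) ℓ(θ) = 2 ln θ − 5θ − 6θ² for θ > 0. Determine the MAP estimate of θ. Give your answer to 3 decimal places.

θ̂_MAP = 0.250

ℓ'(θ) = 2/θ − 5 − 12θ. Setting this to zero and multiplying by θ: 12θ² + 5θ − 2 = 0.
θ = (−5 + √(5² + 4·12·2)) / (2·12) = (−5 + √121) / 24 = (−5 + 11)/24 = 1/4.
ℓ''(θ) = −2/θ² − 12 < 0, confirming a maximum.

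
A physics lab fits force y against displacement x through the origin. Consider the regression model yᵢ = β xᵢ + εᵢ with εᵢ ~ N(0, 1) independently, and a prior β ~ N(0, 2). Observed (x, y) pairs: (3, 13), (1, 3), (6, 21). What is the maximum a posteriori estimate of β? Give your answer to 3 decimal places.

log p(β | y) = −Σ(yᵢ − βxᵢ)²/(2·1) − β²/(2·2) + const.
Setting the derivative to zero: Σxᵢ(yᵢ − βxᵢ)/1 − β/2 = 0, so β = Σxᵢyᵢ / (Σxᵢ² + σ²/τ²).
Σxᵢyᵢ = 3·13 + 1·3 + 6·21 = 168; Σxᵢ² = 46; σ²/τ² = 0.5.
β̂_MAP = 168 / (46 + 0.5) = 168/46.5 ≈ 3.613.

β̂_MAP = 3.613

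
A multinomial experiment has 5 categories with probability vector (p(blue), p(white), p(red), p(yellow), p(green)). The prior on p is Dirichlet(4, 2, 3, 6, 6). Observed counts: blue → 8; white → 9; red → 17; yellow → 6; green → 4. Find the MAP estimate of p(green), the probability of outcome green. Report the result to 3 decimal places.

MAP estimate of p(green) = 0.150

The posterior is Dirichlet(αᵢ + nᵢ) = Dirichlet(12, 11, 20, 12, 10).
For a Dirichlet(a₁,…,a_K) with all aᵢ > 1, the mode has j-th component (aⱼ − 1)/(Σaᵢ − K).
Here Σaᵢ = 65 and K = 5, so p(green) = (10 − 1)/(65 − 5) = 9/60 ≈ 0.150.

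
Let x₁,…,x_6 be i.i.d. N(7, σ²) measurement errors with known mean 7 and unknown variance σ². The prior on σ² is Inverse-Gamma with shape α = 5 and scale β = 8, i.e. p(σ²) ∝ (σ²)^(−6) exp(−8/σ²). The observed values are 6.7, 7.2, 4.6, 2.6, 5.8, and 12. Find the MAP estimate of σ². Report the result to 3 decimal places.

σ̂²_MAP = 3.761

Sum of squared deviations about the known mean: SS = (6.7−7)² + (7.2−7)² + (4.6−7)² + (2.6−7)² + (5.8−7)² + (12−7)² = 51.69.
The Normal likelihood contributes (σ²)^(−n/2) exp(−SS/(2σ²)), so the posterior is Inverse-Gamma(α + n/2, β + SS/2) = Inverse-Gamma(8, 33.845).
The mode of Inverse-Gamma(a, b) is b/(a+1) = 33.845/9 ≈ 3.761.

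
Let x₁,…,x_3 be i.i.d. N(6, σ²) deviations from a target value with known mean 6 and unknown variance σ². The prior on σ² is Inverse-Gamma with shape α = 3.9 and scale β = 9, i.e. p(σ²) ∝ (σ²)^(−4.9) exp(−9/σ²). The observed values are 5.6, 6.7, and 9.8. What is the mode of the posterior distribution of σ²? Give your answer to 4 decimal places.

σ̂²_MAP = 2.5852

Sum of squared deviations about the known mean: SS = (5.6−6)² + (6.7−6)² + (9.8−6)² = 15.09.
The Normal likelihood contributes (σ²)^(−n/2) exp(−SS/(2σ²)), so the posterior is Inverse-Gamma(α + n/2, β + SS/2) = Inverse-Gamma(5.4, 16.545).
The mode of Inverse-Gamma(a, b) is b/(a+1) = 16.545/6.4 ≈ 2.5852.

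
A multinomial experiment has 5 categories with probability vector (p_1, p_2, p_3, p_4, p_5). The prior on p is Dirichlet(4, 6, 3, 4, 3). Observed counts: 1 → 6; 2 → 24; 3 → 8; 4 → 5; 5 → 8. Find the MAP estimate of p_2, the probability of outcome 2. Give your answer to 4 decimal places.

MAP estimate: 0.4394

The posterior is Dirichlet(αᵢ + nᵢ) = Dirichlet(10, 30, 11, 9, 11).
For a Dirichlet(a₁,…,a_K) with all aᵢ > 1, the mode has j-th component (aⱼ − 1)/(Σaᵢ − K).
Here Σaᵢ = 71 and K = 5, so p_2 = (30 − 1)/(71 − 5) = 29/66 ≈ 0.4394.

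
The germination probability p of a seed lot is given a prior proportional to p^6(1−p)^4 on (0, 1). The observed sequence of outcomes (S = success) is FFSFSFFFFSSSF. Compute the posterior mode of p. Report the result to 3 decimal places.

p̂_MAP = 0.478

The prior density ∝ p^6(1−p)^4 is the kernel of Beta(7, 5).
Data: 5 successes in 13 trials (from the sequence). The binomial likelihood contributes p^5(1−p)^8, so the posterior is Beta(7+5, 5+8) = Beta(12, 13).
For Beta(a, b) with a, b > 1 the mode is (a−1)/(a+b−2) = 11/23 ≈ 0.478.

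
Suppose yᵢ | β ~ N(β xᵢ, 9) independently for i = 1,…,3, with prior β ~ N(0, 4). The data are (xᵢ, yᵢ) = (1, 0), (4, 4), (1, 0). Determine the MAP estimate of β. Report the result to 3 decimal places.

β̂_MAP = 0.790

log p(β | y) = −Σ(yᵢ − βxᵢ)²/(2·9) − β²/(2·4) + const.
Setting the derivative to zero: Σxᵢ(yᵢ − βxᵢ)/9 − β/4 = 0, so β = Σxᵢyᵢ / (Σxᵢ² + σ²/τ²).
Σxᵢyᵢ = 1·0 + 4·4 + 1·0 = 16; Σxᵢ² = 18; σ²/τ² = 2.25.
β̂_MAP = 16 / (18 + 2.25) = 16/20.25 ≈ 0.790.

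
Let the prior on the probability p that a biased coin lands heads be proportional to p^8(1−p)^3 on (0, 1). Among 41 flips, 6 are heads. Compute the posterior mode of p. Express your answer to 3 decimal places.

p̂_MAP = 0.269

The prior density ∝ p^8(1−p)^3 is the kernel of Beta(9, 4).
Data: 6 successes in 41 trials. The binomial likelihood contributes p^6(1−p)^35, so the posterior is Beta(9+6, 4+35) = Beta(15, 39).
For Beta(a, b) with a, b > 1 the mode is (a−1)/(a+b−2) = 14/52 ≈ 0.269.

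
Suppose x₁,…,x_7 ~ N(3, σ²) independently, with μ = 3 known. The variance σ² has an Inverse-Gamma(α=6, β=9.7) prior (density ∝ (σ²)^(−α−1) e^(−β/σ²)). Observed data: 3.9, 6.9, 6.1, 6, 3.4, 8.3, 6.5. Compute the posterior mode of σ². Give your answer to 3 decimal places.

Sum of squared deviations about the known mean: SS = (3.9−3)² + (6.9−3)² + (6.1−3)² + (6−3)² + (3.4−3)² + (8.3−3)² + (6.5−3)² = 75.13.
The Normal likelihood contributes (σ²)^(−n/2) exp(−SS/(2σ²)), so the posterior is Inverse-Gamma(α + n/2, β + SS/2) = Inverse-Gamma(9.5, 47.265).
The mode of Inverse-Gamma(a, b) is b/(a+1) = 47.265/10.5 ≈ 4.501.

σ̂²_MAP = 4.501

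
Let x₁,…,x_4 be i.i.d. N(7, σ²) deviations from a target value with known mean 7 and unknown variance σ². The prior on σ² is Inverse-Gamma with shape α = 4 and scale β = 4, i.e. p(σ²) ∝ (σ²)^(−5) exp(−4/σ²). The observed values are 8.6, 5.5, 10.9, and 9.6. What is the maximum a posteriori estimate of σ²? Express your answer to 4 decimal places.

σ̂²_MAP = 2.4843

Sum of squared deviations about the known mean: SS = (8.6−7)² + (5.5−7)² + (10.9−7)² + (9.6−7)² = 26.78.
The Normal likelihood contributes (σ²)^(−n/2) exp(−SS/(2σ²)), so the posterior is Inverse-Gamma(α + n/2, β + SS/2) = Inverse-Gamma(6, 17.39).
The mode of Inverse-Gamma(a, b) is b/(a+1) = 17.39/7 ≈ 2.4843.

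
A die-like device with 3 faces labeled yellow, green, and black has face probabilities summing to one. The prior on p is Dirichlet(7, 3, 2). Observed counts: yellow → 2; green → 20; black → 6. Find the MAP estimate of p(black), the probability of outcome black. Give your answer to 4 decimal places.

MAP estimate of p(black) = 0.1892

The posterior is Dirichlet(αᵢ + nᵢ) = Dirichlet(9, 23, 8).
For a Dirichlet(a₁,…,a_K) with all aᵢ > 1, the mode has j-th component (aⱼ − 1)/(Σaᵢ − K).
Here Σaᵢ = 40 and K = 3, so p(black) = (8 − 1)/(40 − 3) = 7/37 ≈ 0.1892.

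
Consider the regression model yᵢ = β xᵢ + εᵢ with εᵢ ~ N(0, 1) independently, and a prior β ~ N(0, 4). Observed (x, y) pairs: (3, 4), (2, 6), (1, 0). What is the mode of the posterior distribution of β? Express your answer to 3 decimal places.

log p(β | y) = −Σ(yᵢ − βxᵢ)²/(2·1) − β²/(2·4) + const.
Setting the derivative to zero: Σxᵢ(yᵢ − βxᵢ)/1 − β/4 = 0, so β = Σxᵢyᵢ / (Σxᵢ² + σ²/τ²).
Σxᵢyᵢ = 3·4 + 2·6 + 1·0 = 24; Σxᵢ² = 14; σ²/τ² = 0.25.
β̂_MAP = 24 / (14 + 0.25) = 24/14.25 ≈ 1.684.

β̂_MAP = 1.684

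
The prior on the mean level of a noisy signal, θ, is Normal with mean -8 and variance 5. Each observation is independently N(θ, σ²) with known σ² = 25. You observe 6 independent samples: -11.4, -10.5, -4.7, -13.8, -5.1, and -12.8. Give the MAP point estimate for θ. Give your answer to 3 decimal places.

θ̂_MAP = -8.936

n = 6; x̄ = ((-11.4) + (-10.5) + (-4.7) + (-13.8) + (-5.1) + (-12.8))/6 = -58.3/6 = -583/60 ≈ -9.7167.
For a Normal prior and Normal likelihood with known variance, the posterior is Normal; its mode equals its mean, the precision-weighted average.
Prior precision 1/σ₀² = 1/5 = 0.2; data precision n/σ² = 6/25 = 0.24.
θ̂ = (0.2·(-8) + 0.24·(-583/60)) / (0.2 + 0.24) = (-3.932)/0.44 = -983/110 ≈ -8.936.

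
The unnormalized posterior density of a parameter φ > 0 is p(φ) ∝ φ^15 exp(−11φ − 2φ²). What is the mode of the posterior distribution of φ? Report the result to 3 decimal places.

φ̂_MAP = 1.000

ℓ'(φ) = 15/φ − 11 − 4φ. Setting this to zero and multiplying by φ: 4φ² + 11φ − 15 = 0.
φ = (−11 + √(11² + 4·4·15)) / (2·4) = (−11 + √361) / 8 = (−11 + 19)/8 = 1.
ℓ''(φ) = −15/φ² − 4 < 0, confirming a maximum.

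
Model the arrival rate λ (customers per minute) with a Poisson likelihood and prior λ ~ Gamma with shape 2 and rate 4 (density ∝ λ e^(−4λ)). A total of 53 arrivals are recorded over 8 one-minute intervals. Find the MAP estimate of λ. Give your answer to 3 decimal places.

Σxᵢ = 53, n = 8.
Posterior ∝ λe^(−4λ) · λ^53e^(−8λ) = λ^54e^(−12λ), i.e. Gamma(shape=55, rate=12).
The mode of a Gamma(a, b) with a ≥ 1 (shape–rate) is (a−1)/b = 54/12 ≈ 4.500.

λ̂_MAP = 4.500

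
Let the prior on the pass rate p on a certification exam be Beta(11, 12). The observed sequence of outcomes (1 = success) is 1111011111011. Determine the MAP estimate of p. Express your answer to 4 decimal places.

p̂_MAP = 0.6176

Prior: Beta(11, 12).
Data: 11 successes in 13 trials (from the sequence). The binomial likelihood contributes p^11(1−p)^2, so the posterior is Beta(11+11, 12+2) = Beta(22, 14).
For Beta(a, b) with a, b > 1 the mode is (a−1)/(a+b−2) = 21/34 ≈ 0.6176.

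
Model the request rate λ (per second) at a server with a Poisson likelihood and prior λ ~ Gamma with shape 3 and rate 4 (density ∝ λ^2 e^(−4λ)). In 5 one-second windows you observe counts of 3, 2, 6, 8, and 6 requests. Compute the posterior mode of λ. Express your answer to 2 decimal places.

λ̂_MAP = 3.00

Σxᵢ = 3+2+6+8+6 = 25, with n = 5.
Posterior ∝ λ^2e^(−4λ) · λ^25e^(−5λ) = λ^27e^(−9λ), i.e. Gamma(shape=28, rate=9).
The mode of a Gamma(a, b) with a ≥ 1 (shape–rate) is (a−1)/b = 27/9 ≈ 3.00.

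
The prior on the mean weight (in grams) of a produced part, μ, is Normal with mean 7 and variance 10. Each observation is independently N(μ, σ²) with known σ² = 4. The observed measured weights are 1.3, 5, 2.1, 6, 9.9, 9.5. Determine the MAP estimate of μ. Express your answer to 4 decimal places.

n = 6; x̄ = (1.3 + 5 + 2.1 + 6 + 9.9 + 9.5)/6 = 33.8/6 = 169/30 ≈ 5.6333.
For a Normal prior and Normal likelihood with known variance, the posterior is Normal; its mode equals its mean, the precision-weighted average.
Prior precision 1/σ₀² = 1/10 = 0.1; data precision n/σ² = 6/4 = 1.5.
μ̂ = (0.1·7 + 1.5·(169/30)) / (0.1 + 1.5) = 9.15/1.6 = 5.71875 ≈ 5.7188.

μ̂_MAP = 5.7188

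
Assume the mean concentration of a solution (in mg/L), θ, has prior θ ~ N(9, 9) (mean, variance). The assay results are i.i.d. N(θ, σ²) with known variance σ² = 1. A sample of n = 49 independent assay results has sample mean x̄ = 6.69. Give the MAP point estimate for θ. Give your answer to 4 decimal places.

n = 49, x̄ = 6.69.
For a Normal prior and Normal likelihood with known variance, the posterior is Normal; its mode equals its mean, the precision-weighted average.
Prior precision 1/σ₀² = 1/9; data precision n/σ² = 49/1 = 49.
θ̂ = ((1/9)·9 + 49·6.69) / (1/9 + 49) = 328.81/(442/9) = 295929/44200 ≈ 6.6952.

θ̂_MAP = 6.6952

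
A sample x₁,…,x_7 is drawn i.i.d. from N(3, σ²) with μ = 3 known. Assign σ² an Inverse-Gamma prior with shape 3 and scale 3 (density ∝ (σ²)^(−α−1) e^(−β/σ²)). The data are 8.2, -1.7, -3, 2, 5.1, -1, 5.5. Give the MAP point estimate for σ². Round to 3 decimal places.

Sum of squared deviations about the known mean: SS = (8.2−3)² + (-1.7−3)² + (-3−3)² + (2−3)² + (5.1−3)² + (-1−3)² + (5.5−3)² = 112.79.
The Normal likelihood contributes (σ²)^(−n/2) exp(−SS/(2σ²)), so the posterior is Inverse-Gamma(α + n/2, β + SS/2) = Inverse-Gamma(6.5, 59.395).
The mode of Inverse-Gamma(a, b) is b/(a+1) = 59.395/7.5 ≈ 7.919.

σ̂²_MAP = 7.919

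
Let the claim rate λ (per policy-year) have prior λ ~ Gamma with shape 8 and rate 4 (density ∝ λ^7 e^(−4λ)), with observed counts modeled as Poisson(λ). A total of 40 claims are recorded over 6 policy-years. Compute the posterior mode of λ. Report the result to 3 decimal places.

λ̂_MAP = 4.700

Σxᵢ = 40, n = 6.
Posterior ∝ λ^7e^(−4λ) · λ^40e^(−6λ) = λ^47e^(−10λ), i.e. Gamma(shape=48, rate=10).
The mode of a Gamma(a, b) with a ≥ 1 (shape–rate) is (a−1)/b = 47/10 ≈ 4.700.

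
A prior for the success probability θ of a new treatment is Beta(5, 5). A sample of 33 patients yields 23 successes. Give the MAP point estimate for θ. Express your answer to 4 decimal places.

θ̂_MAP = 0.6585

Prior: Beta(5, 5).
Data: 23 successes in 33 trials. The binomial likelihood contributes θ^23(1−θ)^10, so the posterior is Beta(5+23, 5+10) = Beta(28, 15).
For Beta(a, b) with a, b > 1 the mode is (a−1)/(a+b−2) = 27/41 ≈ 0.6585.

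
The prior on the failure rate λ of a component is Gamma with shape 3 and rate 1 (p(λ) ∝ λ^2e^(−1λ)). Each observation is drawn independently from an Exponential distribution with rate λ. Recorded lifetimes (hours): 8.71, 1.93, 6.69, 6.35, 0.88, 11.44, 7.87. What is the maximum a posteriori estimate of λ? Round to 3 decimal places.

λ̂_MAP = 0.201

The Exponential(rate=λ) likelihood is ∝ λ^n e^(−λΣtᵢ). Here n = 7 and Σtᵢ = 8.71 + 1.93 + 6.69 + 6.35 + 0.88 + 11.44 + 7.87 = 43.87.
Posterior ∝ λ^2e^(−1λ) · λ^7e^(−43.87λ) = λ^9e^(−44.87λ), i.e. Gamma(10, 44.87).
Mode = (a−1)/b = 9/44.87 ≈ 0.201.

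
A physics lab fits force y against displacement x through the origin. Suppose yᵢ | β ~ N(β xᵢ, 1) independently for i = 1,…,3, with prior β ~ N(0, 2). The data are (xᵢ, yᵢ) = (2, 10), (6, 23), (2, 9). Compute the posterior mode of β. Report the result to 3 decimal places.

log p(β | y) = −Σ(yᵢ − βxᵢ)²/(2·1) − β²/(2·2) + const.
Setting the derivative to zero: Σxᵢ(yᵢ − βxᵢ)/1 − β/2 = 0, so β = Σxᵢyᵢ / (Σxᵢ² + σ²/τ²).
Σxᵢyᵢ = 2·10 + 6·23 + 2·9 = 176; Σxᵢ² = 44; σ²/τ² = 0.5.
β̂_MAP = 176 / (44 + 0.5) = 176/44.5 ≈ 3.955.

β̂_MAP = 3.955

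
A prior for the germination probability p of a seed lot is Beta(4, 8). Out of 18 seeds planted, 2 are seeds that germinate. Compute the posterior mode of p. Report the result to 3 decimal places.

Prior: Beta(4, 8).
Data: 2 successes in 18 trials. The binomial likelihood contributes p^2(1−p)^16, so the posterior is Beta(4+2, 8+16) = Beta(6, 24).
For Beta(a, b) with a, b > 1 the mode is (a−1)/(a+b−2) = 5/28 ≈ 0.179.

p̂_MAP = 0.179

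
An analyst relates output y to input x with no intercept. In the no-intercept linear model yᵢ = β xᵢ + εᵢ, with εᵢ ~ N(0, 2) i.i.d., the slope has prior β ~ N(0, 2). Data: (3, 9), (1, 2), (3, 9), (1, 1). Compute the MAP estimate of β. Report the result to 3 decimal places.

log p(β | y) = −Σ(yᵢ − βxᵢ)²/(2·2) − β²/(2·2) + const.
Setting the derivative to zero: Σxᵢ(yᵢ − βxᵢ)/2 − β/2 = 0, so β = Σxᵢyᵢ / (Σxᵢ² + σ²/τ²).
Σxᵢyᵢ = 3·9 + 1·2 + 3·9 + 1·1 = 57; Σxᵢ² = 20; σ²/τ² = 1.
β̂_MAP = 57 / (20 + 1) = 57/21 ≈ 2.714.

β̂_MAP = 2.714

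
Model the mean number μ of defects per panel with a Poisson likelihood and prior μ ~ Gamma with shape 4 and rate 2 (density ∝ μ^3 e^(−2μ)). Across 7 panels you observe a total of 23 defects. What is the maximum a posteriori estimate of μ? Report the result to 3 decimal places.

Σxᵢ = 23, n = 7.
Posterior ∝ μ^3e^(−2μ) · μ^23e^(−7μ) = μ^26e^(−9μ), i.e. Gamma(shape=27, rate=9).
The mode of a Gamma(a, b) with a ≥ 1 (shape–rate) is (a−1)/b = 26/9 ≈ 2.889.

μ̂_MAP = 2.889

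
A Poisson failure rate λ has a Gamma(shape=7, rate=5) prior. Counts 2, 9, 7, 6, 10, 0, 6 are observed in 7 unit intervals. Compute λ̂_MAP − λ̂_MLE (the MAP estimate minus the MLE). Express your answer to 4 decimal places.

Σxᵢ = 40. Posterior is Gamma(47, 12); MAP = (47−1)/12 = 46/12 ≈ 3.83333.
MLE = x̄ = 40/7 ≈ 5.71429.
Difference = 46/12 − 40/7 = -79/42 ≈ -1.8810.

MAP − MLE = -1.8810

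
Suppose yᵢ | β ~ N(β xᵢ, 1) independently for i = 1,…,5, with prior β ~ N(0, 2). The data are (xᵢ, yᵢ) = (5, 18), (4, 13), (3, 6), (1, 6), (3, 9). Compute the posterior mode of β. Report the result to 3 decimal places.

log p(β | y) = −Σ(yᵢ − βxᵢ)²/(2·1) − β²/(2·2) + const.
Setting the derivative to zero: Σxᵢ(yᵢ − βxᵢ)/1 − β/2 = 0, so β = Σxᵢyᵢ / (Σxᵢ² + σ²/τ²).
Σxᵢyᵢ = 5·18 + 4·13 + 3·6 + 1·6 + 3·9 = 193; Σxᵢ² = 60; σ²/τ² = 0.5.
β̂_MAP = 193 / (60 + 0.5) = 193/60.5 ≈ 3.190.

β̂_MAP = 3.190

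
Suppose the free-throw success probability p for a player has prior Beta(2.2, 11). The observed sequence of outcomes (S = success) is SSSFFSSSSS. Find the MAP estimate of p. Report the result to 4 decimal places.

Prior: Beta(2.2, 11).
Data: 8 successes in 10 trials (from the sequence). The binomial likelihood contributes p^8(1−p)^2, so the posterior is Beta(2.2+8, 11+2) = Beta(10.2, 13).
For Beta(a, b) with a, b > 1 the mode is (a−1)/(a+b−2) = 9.2/21.2 ≈ 0.4340.

p̂_MAP = 0.4340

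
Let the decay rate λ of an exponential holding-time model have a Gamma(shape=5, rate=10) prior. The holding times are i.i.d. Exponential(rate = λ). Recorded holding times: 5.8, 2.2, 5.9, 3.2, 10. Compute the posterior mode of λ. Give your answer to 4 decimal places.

λ̂_MAP = 0.2426

The Exponential(rate=λ) likelihood is ∝ λ^n e^(−λΣtᵢ). Here n = 5 and Σtᵢ = 5.8 + 2.2 + 5.9 + 3.2 + 10 = 27.1.
Posterior ∝ λ^4e^(−10λ) · λ^5e^(−27.1λ) = λ^9e^(−37.1λ), i.e. Gamma(10, 37.1).
Mode = (a−1)/b = 9/37.1 ≈ 0.2426.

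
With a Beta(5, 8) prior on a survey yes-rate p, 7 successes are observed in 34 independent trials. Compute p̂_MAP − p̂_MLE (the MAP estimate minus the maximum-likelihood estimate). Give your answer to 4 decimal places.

Posterior is Beta(12, 35); MAP = (12−1)/(47−2) = 11/45 ≈ 0.24444.
MLE ignores the prior: p̂_MLE = k/n = 7/34 ≈ 0.20588.
Difference = 11/45 − 7/34 = 59/1530 ≈ 0.0386.

MAP − MLE = 0.0386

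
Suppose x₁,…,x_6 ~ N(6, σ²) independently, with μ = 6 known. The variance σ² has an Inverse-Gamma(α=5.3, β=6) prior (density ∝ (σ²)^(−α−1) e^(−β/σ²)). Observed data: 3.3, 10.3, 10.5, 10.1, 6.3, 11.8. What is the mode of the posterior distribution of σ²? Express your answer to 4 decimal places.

Sum of squared deviations about the known mean: SS = (3.3−6)² + (10.3−6)² + (10.5−6)² + (10.1−6)² + (6.3−6)² + (11.8−6)² = 96.57.
The Normal likelihood contributes (σ²)^(−n/2) exp(−SS/(2σ²)), so the posterior is Inverse-Gamma(α + n/2, β + SS/2) = Inverse-Gamma(8.3, 54.285).
The mode of Inverse-Gamma(a, b) is b/(a+1) = 54.285/9.3 ≈ 5.8371.

σ̂²_MAP = 5.8371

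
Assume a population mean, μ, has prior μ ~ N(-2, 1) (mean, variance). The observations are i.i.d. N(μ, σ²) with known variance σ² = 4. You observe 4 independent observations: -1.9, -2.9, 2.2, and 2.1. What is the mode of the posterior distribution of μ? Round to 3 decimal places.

n = 4; x̄ = ((-1.9) + (-2.9) + 2.2 + 2.1)/4 = -0.5/4 = -0.125.
For a Normal prior and Normal likelihood with known variance, the posterior is Normal; its mode equals its mean, the precision-weighted average.
Prior precision 1/σ₀² = 1/1 = 1; data precision n/σ² = 4/4 = 1.
μ̂ = (1·(-2) + 1·(-0.125)) / (1 + 1) = (-2.125)/2 = -1.0625 ≈ -1.063.

μ̂_MAP = -1.063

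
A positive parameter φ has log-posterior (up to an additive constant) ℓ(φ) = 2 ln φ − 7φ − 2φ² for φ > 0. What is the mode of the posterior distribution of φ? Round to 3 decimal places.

φ̂_MAP = 0.250

ℓ'(φ) = 2/φ − 7 − 4φ. Setting this to zero and multiplying by φ: 4φ² + 7φ − 2 = 0.
φ = (−7 + √(7² + 4·4·2)) / (2·4) = (−7 + √81) / 8 = (−7 + 9)/8 = 1/4.
ℓ''(φ) = −2/φ² − 4 < 0, confirming a maximum.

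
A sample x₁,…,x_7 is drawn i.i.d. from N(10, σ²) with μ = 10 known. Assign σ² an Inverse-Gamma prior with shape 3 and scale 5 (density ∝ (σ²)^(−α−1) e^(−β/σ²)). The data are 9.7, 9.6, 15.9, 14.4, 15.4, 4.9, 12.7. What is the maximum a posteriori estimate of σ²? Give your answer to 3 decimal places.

Sum of squared deviations about the known mean: SS = (9.7−10)² + (9.6−10)² + (15.9−10)² + (14.4−10)² + (15.4−10)² + (4.9−10)² + (12.7−10)² = 116.88.
The Normal likelihood contributes (σ²)^(−n/2) exp(−SS/(2σ²)), so the posterior is Inverse-Gamma(α + n/2, β + SS/2) = Inverse-Gamma(6.5, 63.44).
The mode of Inverse-Gamma(a, b) is b/(a+1) = 63.44/7.5 ≈ 8.459.

σ̂²_MAP = 8.459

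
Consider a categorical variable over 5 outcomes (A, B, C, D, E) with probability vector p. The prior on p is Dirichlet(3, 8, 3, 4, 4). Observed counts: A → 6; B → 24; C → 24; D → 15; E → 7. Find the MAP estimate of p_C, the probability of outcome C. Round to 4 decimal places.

MAP estimate of p_C = 0.2796

The posterior is Dirichlet(αᵢ + nᵢ) = Dirichlet(9, 32, 27, 19, 11).
For a Dirichlet(a₁,…,a_K) with all aᵢ > 1, the mode has j-th component (aⱼ − 1)/(Σaᵢ − K).
Here Σaᵢ = 98 and K = 5, so p_C = (27 − 1)/(98 − 5) = 26/93 ≈ 0.2796.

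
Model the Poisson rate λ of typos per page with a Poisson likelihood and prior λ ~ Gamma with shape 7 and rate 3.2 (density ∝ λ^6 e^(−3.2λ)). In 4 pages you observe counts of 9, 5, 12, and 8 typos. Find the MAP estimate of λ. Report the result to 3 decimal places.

Σxᵢ = 9+5+12+8 = 34, with n = 4.
Posterior ∝ λ^6e^(−3.2λ) · λ^34e^(−4λ) = λ^40e^(−7.2λ), i.e. Gamma(shape=41, rate=7.2).
The mode of a Gamma(a, b) with a ≥ 1 (shape–rate) is (a−1)/b = 40/7.2 ≈ 5.556.

λ̂_MAP = 5.556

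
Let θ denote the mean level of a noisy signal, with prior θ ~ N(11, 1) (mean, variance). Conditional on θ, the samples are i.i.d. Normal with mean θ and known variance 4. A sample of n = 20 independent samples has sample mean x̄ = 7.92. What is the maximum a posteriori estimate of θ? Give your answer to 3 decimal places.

n = 20, x̄ = 7.92.
For a Normal prior and Normal likelihood with known variance, the posterior is Normal; its mode equals its mean, the precision-weighted average.
Prior precision 1/σ₀² = 1/1 = 1; data precision n/σ² = 20/4 = 5.
θ̂ = (1·11 + 5·7.92) / (1 + 5) = 50.6/6 = 253/30 ≈ 8.433.

θ̂_MAP = 8.433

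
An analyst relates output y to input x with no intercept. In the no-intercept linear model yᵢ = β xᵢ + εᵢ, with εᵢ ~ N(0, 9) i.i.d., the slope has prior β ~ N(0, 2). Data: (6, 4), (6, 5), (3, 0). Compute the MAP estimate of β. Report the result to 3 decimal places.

log p(β | y) = −Σ(yᵢ − βxᵢ)²/(2·9) − β²/(2·2) + const.
Setting the derivative to zero: Σxᵢ(yᵢ − βxᵢ)/9 − β/2 = 0, so β = Σxᵢyᵢ / (Σxᵢ² + σ²/τ²).
Σxᵢyᵢ = 6·4 + 6·5 + 3·0 = 54; Σxᵢ² = 81; σ²/τ² = 4.5.
β̂_MAP = 54 / (81 + 4.5) = 54/85.5 ≈ 0.632.

β̂_MAP = 0.632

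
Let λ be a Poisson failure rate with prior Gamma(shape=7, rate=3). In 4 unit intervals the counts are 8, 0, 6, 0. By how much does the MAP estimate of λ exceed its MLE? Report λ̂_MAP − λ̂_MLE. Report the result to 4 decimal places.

MAP − MLE = -0.6429

Σxᵢ = 14. Posterior is Gamma(21, 7); MAP = (21−1)/7 = 20/7 ≈ 2.85714.
MLE = x̄ = 14/4 ≈ 3.50000.
Difference = 20/7 − 14/4 = -9/14 ≈ -0.6429.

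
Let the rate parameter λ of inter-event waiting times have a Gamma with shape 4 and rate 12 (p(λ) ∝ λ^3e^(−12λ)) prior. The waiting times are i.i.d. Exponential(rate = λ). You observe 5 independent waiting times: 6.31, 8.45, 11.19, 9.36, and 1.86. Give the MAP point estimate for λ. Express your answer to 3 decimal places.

λ̂_MAP = 0.163

The Exponential(rate=λ) likelihood is ∝ λ^n e^(−λΣtᵢ). Here n = 5 and Σtᵢ = 6.31 + 8.45 + 11.19 + 9.36 + 1.86 = 37.17.
Posterior ∝ λ^3e^(−12λ) · λ^5e^(−37.17λ) = λ^8e^(−49.17λ), i.e. Gamma(9, 49.17).
Mode = (a−1)/b = 8/49.17 ≈ 0.163.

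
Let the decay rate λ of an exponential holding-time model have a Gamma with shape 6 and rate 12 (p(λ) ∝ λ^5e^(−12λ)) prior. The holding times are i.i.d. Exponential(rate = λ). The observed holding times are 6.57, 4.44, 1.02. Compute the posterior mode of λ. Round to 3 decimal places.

The Exponential(rate=λ) likelihood is ∝ λ^n e^(−λΣtᵢ). Here n = 3 and Σtᵢ = 6.57 + 4.44 + 1.02 = 12.03.
Posterior ∝ λ^5e^(−12λ) · λ^3e^(−12.03λ) = λ^8e^(−24.03λ), i.e. Gamma(9, 24.03).
Mode = (a−1)/b = 8/24.03 ≈ 0.333.

λ̂_MAP = 0.333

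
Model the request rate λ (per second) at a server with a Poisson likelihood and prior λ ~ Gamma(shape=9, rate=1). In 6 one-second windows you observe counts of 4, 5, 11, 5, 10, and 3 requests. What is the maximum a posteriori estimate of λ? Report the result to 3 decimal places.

λ̂_MAP = 6.571

Σxᵢ = 4+5+11+5+10+3 = 38, with n = 6.
Posterior ∝ λ^8e^(−1λ) · λ^38e^(−6λ) = λ^46e^(−7λ), i.e. Gamma(shape=47, rate=7).
The mode of a Gamma(a, b) with a ≥ 1 (shape–rate) is (a−1)/b = 46/7 ≈ 6.571.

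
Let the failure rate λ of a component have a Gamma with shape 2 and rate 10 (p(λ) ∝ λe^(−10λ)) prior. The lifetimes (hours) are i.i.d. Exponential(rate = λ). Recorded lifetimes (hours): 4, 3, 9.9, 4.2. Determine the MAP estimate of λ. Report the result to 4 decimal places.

λ̂_MAP = 0.1608

The Exponential(rate=λ) likelihood is ∝ λ^n e^(−λΣtᵢ). Here n = 4 and Σtᵢ = 4 + 3 + 9.9 + 4.2 = 21.1.
Posterior ∝ λe^(−10λ) · λ^4e^(−21.1λ) = λ^5e^(−31.1λ), i.e. Gamma(6, 31.1).
Mode = (a−1)/b = 5/31.1 ≈ 0.1608.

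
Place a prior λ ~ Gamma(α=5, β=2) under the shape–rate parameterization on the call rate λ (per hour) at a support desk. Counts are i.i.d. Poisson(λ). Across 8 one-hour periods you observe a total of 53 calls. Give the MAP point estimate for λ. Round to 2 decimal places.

λ̂_MAP = 5.70

Σxᵢ = 53, n = 8.
Posterior ∝ λ^4e^(−2λ) · λ^53e^(−8λ) = λ^57e^(−10λ), i.e. Gamma(shape=58, rate=10).
The mode of a Gamma(a, b) with a ≥ 1 (shape–rate) is (a−1)/b = 57/10 ≈ 5.70.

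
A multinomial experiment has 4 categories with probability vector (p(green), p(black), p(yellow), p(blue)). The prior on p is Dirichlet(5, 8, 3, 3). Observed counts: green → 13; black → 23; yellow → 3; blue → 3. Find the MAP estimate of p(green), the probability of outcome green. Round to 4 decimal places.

The posterior is Dirichlet(αᵢ + nᵢ) = Dirichlet(18, 31, 6, 6).
For a Dirichlet(a₁,…,a_K) with all aᵢ > 1, the mode has j-th component (aⱼ − 1)/(Σaᵢ − K).
Here Σaᵢ = 61 and K = 4, so p(green) = (18 − 1)/(61 − 4) = 17/57 ≈ 0.2982.

MAP estimate of p(green) = 0.2982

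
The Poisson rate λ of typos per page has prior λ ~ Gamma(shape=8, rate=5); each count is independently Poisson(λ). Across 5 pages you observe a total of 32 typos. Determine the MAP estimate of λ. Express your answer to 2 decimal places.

Σxᵢ = 32, n = 5.
Posterior ∝ λ^7e^(−5λ) · λ^32e^(−5λ) = λ^39e^(−10λ), i.e. Gamma(shape=40, rate=10).
The mode of a Gamma(a, b) with a ≥ 1 (shape–rate) is (a−1)/b = 39/10 ≈ 3.90.

λ̂_MAP = 3.90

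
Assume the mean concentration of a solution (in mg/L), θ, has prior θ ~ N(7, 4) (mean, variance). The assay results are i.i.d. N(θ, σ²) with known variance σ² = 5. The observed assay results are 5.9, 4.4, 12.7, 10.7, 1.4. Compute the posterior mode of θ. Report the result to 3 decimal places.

θ̂_MAP = 7.016

n = 5; x̄ = (5.9 + 4.4 + 12.7 + 10.7 + 1.4)/5 = 35.1/5 = 7.02.
For a Normal prior and Normal likelihood with known variance, the posterior is Normal; its mode equals its mean, the precision-weighted average.
Prior precision 1/σ₀² = 1/4 = 0.25; data precision n/σ² = 5/5 = 1.
θ̂ = (0.25·7 + 1·7.02) / (0.25 + 1) = 8.77/1.25 = 7.016.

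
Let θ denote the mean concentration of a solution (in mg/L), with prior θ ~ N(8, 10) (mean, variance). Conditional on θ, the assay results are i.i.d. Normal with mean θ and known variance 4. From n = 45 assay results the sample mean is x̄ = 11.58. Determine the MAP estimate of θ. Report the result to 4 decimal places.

θ̂_MAP = 11.5485

n = 45, x̄ = 11.58.
For a Normal prior and Normal likelihood with known variance, the posterior is Normal; its mode equals its mean, the precision-weighted average.
Prior precision 1/σ₀² = 1/10 = 0.1; data precision n/σ² = 45/4 = 11.25.
θ̂ = (0.1·8 + 11.25·11.58) / (0.1 + 11.25) = 131.075/11.35 = 5243/454 ≈ 11.5485.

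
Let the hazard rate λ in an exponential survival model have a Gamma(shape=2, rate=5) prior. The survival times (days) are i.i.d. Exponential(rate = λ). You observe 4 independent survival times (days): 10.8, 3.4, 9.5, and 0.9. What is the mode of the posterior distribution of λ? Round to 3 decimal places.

The Exponential(rate=λ) likelihood is ∝ λ^n e^(−λΣtᵢ). Here n = 4 and Σtᵢ = 10.8 + 3.4 + 9.5 + 0.9 = 24.6.
Posterior ∝ λe^(−5λ) · λ^4e^(−24.6λ) = λ^5e^(−29.6λ), i.e. Gamma(6, 29.6).
Mode = (a−1)/b = 5/29.6 ≈ 0.169.

λ̂_MAP = 0.169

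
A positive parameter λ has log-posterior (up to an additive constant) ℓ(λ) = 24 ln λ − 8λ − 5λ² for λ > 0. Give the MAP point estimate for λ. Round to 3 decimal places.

ℓ'(λ) = 24/λ − 8 − 10λ. Setting this to zero and multiplying by λ: 10λ² + 8λ − 24 = 0.
λ = (−8 + √(8² + 4·10·24)) / (2·10) = (−8 + √1024) / 20 = (−8 + 32)/20 = 6/5.
ℓ''(λ) = −24/λ² − 10 < 0, confirming a maximum.

λ̂_MAP = 1.200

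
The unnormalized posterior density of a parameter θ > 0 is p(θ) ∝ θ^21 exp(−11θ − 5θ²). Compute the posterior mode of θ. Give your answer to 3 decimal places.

θ̂_MAP = 1.000

ℓ'(θ) = 21/θ − 11 − 10θ. Setting this to zero and multiplying by θ: 10θ² + 11θ − 21 = 0.
θ = (−11 + √(11² + 4·10·21)) / (2·10) = (−11 + √961) / 20 = (−11 + 31)/20 = 1.
ℓ''(θ) = −21/θ² − 10 < 0, confirming a maximum.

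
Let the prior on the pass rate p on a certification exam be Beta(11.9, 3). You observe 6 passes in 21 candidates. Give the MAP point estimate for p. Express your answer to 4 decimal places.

p̂_MAP = 0.4985

Prior: Beta(11.9, 3).
Data: 6 successes in 21 trials. The binomial likelihood contributes p^6(1−p)^15, so the posterior is Beta(11.9+6, 3+15) = Beta(17.9, 18).
For Beta(a, b) with a, b > 1 the mode is (a−1)/(a+b−2) = 16.9/33.9 ≈ 0.4985.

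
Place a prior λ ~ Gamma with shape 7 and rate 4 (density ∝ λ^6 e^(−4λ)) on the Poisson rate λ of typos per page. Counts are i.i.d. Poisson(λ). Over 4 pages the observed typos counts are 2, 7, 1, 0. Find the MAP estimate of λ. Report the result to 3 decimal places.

Σxᵢ = 2+7+1+0 = 10, with n = 4.
Posterior ∝ λ^6e^(−4λ) · λ^10e^(−4λ) = λ^16e^(−8λ), i.e. Gamma(shape=17, rate=8).
The mode of a Gamma(a, b) with a ≥ 1 (shape–rate) is (a−1)/b = 16/8 ≈ 2.000.

λ̂_MAP = 2.000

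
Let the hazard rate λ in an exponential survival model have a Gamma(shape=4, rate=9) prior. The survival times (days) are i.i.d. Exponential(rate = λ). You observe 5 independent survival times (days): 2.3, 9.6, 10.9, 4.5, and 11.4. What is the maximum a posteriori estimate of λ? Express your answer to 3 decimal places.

λ̂_MAP = 0.168

The Exponential(rate=λ) likelihood is ∝ λ^n e^(−λΣtᵢ). Here n = 5 and Σtᵢ = 2.3 + 9.6 + 10.9 + 4.5 + 11.4 = 38.7.
Posterior ∝ λ^3e^(−9λ) · λ^5e^(−38.7λ) = λ^8e^(−47.7λ), i.e. Gamma(9, 47.7).
Mode = (a−1)/b = 8/47.7 ≈ 0.168.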